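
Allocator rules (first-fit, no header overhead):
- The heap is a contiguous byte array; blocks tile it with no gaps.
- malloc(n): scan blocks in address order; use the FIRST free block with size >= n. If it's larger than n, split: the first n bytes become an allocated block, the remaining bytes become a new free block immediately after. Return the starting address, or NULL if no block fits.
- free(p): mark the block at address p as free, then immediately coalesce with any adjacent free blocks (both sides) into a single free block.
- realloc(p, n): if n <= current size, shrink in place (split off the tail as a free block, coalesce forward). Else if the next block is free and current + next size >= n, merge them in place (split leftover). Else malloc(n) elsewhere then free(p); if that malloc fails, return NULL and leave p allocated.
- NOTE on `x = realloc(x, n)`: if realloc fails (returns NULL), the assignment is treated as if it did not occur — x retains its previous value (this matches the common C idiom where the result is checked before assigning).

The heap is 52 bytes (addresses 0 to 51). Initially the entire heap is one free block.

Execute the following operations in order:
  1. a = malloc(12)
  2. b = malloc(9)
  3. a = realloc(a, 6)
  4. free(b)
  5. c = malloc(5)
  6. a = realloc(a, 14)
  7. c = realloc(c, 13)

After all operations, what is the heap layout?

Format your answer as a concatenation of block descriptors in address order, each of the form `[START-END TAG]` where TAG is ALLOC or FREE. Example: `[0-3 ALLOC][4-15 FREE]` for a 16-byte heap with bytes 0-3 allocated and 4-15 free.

Op 1: a = malloc(12) -> a = 0; heap: [0-11 ALLOC][12-51 FREE]
Op 2: b = malloc(9) -> b = 12; heap: [0-11 ALLOC][12-20 ALLOC][21-51 FREE]
Op 3: a = realloc(a, 6) -> a = 0; heap: [0-5 ALLOC][6-11 FREE][12-20 ALLOC][21-51 FREE]
Op 4: free(b) -> (freed b); heap: [0-5 ALLOC][6-51 FREE]
Op 5: c = malloc(5) -> c = 6; heap: [0-5 ALLOC][6-10 ALLOC][11-51 FREE]
Op 6: a = realloc(a, 14) -> a = 11; heap: [0-5 FREE][6-10 ALLOC][11-24 ALLOC][25-51 FREE]
Op 7: c = realloc(c, 13) -> c = 25; heap: [0-10 FREE][11-24 ALLOC][25-37 ALLOC][38-51 FREE]

Answer: [0-10 FREE][11-24 ALLOC][25-37 ALLOC][38-51 FREE]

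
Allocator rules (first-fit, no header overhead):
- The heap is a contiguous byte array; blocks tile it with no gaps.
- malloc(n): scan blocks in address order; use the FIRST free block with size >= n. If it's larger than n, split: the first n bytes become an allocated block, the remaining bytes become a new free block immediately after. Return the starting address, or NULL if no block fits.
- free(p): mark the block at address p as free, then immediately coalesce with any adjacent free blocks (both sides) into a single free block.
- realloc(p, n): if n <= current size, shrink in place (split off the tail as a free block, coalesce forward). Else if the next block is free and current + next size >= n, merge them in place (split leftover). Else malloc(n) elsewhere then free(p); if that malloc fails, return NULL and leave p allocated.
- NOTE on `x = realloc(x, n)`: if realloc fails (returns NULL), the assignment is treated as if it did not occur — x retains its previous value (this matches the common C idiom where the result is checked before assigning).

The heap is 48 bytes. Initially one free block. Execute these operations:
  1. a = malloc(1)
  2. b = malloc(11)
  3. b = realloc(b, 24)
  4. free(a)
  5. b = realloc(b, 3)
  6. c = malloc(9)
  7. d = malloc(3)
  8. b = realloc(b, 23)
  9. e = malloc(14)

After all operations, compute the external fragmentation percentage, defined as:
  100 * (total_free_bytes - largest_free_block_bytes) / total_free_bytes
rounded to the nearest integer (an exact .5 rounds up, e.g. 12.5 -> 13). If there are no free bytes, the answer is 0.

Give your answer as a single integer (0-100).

Answer: 31

Derivation:
Op 1: a = malloc(1) -> a = 0; heap: [0-0 ALLOC][1-47 FREE]
Op 2: b = malloc(11) -> b = 1; heap: [0-0 ALLOC][1-11 ALLOC][12-47 FREE]
Op 3: b = realloc(b, 24) -> b = 1; heap: [0-0 ALLOC][1-24 ALLOC][25-47 FREE]
Op 4: free(a) -> (freed a); heap: [0-0 FREE][1-24 ALLOC][25-47 FREE]
Op 5: b = realloc(b, 3) -> b = 1; heap: [0-0 FREE][1-3 ALLOC][4-47 FREE]
Op 6: c = malloc(9) -> c = 4; heap: [0-0 FREE][1-3 ALLOC][4-12 ALLOC][13-47 FREE]
Op 7: d = malloc(3) -> d = 13; heap: [0-0 FREE][1-3 ALLOC][4-12 ALLOC][13-15 ALLOC][16-47 FREE]
Op 8: b = realloc(b, 23) -> b = 16; heap: [0-3 FREE][4-12 ALLOC][13-15 ALLOC][16-38 ALLOC][39-47 FREE]
Op 9: e = malloc(14) -> e = NULL; heap: [0-3 FREE][4-12 ALLOC][13-15 ALLOC][16-38 ALLOC][39-47 FREE]
Free blocks: [4 9] total_free=13 largest=9 -> 100*(13-9)/13 = 400/13 ≈ 30.769 -> rounds to 31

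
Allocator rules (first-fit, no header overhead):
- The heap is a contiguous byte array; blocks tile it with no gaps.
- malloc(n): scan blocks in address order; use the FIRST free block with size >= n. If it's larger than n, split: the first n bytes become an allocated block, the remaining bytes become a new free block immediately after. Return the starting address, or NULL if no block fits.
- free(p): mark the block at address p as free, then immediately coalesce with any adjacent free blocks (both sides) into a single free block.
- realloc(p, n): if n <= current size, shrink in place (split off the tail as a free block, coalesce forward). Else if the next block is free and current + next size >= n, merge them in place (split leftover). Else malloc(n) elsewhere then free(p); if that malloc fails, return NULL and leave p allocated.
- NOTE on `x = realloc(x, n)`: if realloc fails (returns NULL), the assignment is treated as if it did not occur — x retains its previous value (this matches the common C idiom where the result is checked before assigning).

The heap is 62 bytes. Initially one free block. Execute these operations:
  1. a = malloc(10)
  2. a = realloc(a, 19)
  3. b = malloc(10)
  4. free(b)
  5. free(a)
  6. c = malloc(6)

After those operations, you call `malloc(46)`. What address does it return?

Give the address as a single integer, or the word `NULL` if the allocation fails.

Answer: 6

Derivation:
Op 1: a = malloc(10) -> a = 0; heap: [0-9 ALLOC][10-61 FREE]
Op 2: a = realloc(a, 19) -> a = 0; heap: [0-18 ALLOC][19-61 FREE]
Op 3: b = malloc(10) -> b = 19; heap: [0-18 ALLOC][19-28 ALLOC][29-61 FREE]
Op 4: free(b) -> (freed b); heap: [0-18 ALLOC][19-61 FREE]
Op 5: free(a) -> (freed a); heap: [0-61 FREE]
Op 6: c = malloc(6) -> c = 0; heap: [0-5 ALLOC][6-61 FREE]
malloc(46): first-fit scan over [0-5 ALLOC][6-61 FREE] -> 6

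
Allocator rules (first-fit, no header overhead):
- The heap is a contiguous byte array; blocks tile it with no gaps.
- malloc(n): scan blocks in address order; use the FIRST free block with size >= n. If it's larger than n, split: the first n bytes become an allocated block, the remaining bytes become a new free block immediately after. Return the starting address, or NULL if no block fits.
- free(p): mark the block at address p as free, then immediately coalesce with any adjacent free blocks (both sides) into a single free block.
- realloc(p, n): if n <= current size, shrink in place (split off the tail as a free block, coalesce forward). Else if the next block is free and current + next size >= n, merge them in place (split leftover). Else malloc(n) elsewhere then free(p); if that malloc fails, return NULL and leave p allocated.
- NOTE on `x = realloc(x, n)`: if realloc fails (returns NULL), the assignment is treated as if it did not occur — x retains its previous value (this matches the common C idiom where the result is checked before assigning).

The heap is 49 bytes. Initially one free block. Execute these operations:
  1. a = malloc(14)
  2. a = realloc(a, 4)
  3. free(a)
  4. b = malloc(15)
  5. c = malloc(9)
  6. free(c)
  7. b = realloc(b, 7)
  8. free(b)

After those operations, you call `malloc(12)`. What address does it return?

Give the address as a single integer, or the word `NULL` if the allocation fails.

Op 1: a = malloc(14) -> a = 0; heap: [0-13 ALLOC][14-48 FREE]
Op 2: a = realloc(a, 4) -> a = 0; heap: [0-3 ALLOC][4-48 FREE]
Op 3: free(a) -> (freed a); heap: [0-48 FREE]
Op 4: b = malloc(15) -> b = 0; heap: [0-14 ALLOC][15-48 FREE]
Op 5: c = malloc(9) -> c = 15; heap: [0-14 ALLOC][15-23 ALLOC][24-48 FREE]
Op 6: free(c) -> (freed c); heap: [0-14 ALLOC][15-48 FREE]
Op 7: b = realloc(b, 7) -> b = 0; heap: [0-6 ALLOC][7-48 FREE]
Op 8: free(b) -> (freed b); heap: [0-48 FREE]
malloc(12): first-fit scan over [0-48 FREE] -> 0

Answer: 0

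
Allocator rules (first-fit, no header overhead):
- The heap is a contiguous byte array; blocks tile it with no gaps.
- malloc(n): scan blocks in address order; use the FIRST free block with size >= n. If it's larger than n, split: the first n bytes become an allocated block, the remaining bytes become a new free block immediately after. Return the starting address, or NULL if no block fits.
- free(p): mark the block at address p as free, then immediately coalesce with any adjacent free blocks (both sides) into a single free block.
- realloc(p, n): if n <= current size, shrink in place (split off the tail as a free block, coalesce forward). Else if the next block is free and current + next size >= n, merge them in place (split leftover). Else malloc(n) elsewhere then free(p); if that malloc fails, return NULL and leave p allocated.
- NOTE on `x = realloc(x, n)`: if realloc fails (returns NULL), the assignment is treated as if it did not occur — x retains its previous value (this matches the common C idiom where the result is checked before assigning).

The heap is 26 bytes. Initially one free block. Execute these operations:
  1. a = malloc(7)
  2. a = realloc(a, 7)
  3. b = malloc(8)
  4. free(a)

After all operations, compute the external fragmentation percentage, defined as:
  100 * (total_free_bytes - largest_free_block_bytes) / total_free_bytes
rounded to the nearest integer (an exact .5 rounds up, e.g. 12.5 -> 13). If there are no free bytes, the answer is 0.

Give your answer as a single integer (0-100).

Op 1: a = malloc(7) -> a = 0; heap: [0-6 ALLOC][7-25 FREE]
Op 2: a = realloc(a, 7) -> a = 0; heap: [0-6 ALLOC][7-25 FREE]
Op 3: b = malloc(8) -> b = 7; heap: [0-6 ALLOC][7-14 ALLOC][15-25 FREE]
Op 4: free(a) -> (freed a); heap: [0-6 FREE][7-14 ALLOC][15-25 FREE]
Free blocks: [7 11] total_free=18 largest=11 -> 100*(18-11)/18 = 700/18 ≈ 38.889 -> rounds to 39

Answer: 39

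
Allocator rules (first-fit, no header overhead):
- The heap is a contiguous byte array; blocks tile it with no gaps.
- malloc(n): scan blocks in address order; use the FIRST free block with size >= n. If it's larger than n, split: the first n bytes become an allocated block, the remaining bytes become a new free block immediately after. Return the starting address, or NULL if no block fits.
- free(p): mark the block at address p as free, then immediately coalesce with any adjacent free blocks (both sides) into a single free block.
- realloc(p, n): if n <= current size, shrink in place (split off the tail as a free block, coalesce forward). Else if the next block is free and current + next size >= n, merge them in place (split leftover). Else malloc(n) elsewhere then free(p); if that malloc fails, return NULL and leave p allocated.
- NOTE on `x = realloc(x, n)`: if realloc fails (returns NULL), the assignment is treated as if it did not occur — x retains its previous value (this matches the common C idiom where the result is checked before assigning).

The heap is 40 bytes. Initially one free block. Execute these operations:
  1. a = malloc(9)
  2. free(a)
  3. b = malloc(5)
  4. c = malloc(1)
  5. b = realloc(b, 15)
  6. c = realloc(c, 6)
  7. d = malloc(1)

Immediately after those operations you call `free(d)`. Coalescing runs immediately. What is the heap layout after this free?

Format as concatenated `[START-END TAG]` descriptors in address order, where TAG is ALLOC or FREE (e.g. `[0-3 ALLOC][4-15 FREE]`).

Answer: [0-5 FREE][6-20 ALLOC][21-26 ALLOC][27-39 FREE]

Derivation:
Op 1: a = malloc(9) -> a = 0; heap: [0-8 ALLOC][9-39 FREE]
Op 2: free(a) -> (freed a); heap: [0-39 FREE]
Op 3: b = malloc(5) -> b = 0; heap: [0-4 ALLOC][5-39 FREE]
Op 4: c = malloc(1) -> c = 5; heap: [0-4 ALLOC][5-5 ALLOC][6-39 FREE]
Op 5: b = realloc(b, 15) -> b = 6; heap: [0-4 FREE][5-5 ALLOC][6-20 ALLOC][21-39 FREE]
Op 6: c = realloc(c, 6) -> c = 21; heap: [0-5 FREE][6-20 ALLOC][21-26 ALLOC][27-39 FREE]
Op 7: d = malloc(1) -> d = 0; heap: [0-0 ALLOC][1-5 FREE][6-20 ALLOC][21-26 ALLOC][27-39 FREE]
free(d): d = 0 -> block [0-0 ALLOC]; mark free, coalesce with adjacent free neighbors -> [0-5 FREE][6-20 ALLOC][21-26 ALLOC][27-39 FREE]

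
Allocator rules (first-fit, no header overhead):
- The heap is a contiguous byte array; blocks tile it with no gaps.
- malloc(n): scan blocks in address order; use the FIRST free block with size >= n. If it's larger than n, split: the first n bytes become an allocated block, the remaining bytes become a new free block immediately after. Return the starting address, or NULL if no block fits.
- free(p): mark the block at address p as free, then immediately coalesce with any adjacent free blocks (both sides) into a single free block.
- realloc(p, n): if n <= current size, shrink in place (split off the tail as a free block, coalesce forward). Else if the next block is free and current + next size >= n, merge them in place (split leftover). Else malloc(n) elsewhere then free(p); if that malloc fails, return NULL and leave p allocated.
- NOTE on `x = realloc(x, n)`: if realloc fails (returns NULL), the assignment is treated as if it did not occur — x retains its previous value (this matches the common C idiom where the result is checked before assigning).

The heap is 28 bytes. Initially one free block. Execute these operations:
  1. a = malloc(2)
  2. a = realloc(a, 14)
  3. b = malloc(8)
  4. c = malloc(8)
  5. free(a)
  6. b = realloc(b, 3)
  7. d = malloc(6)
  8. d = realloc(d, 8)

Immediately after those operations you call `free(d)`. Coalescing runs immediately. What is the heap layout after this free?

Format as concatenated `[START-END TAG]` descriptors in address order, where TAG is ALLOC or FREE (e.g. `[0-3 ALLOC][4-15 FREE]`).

Op 1: a = malloc(2) -> a = 0; heap: [0-1 ALLOC][2-27 FREE]
Op 2: a = realloc(a, 14) -> a = 0; heap: [0-13 ALLOC][14-27 FREE]
Op 3: b = malloc(8) -> b = 14; heap: [0-13 ALLOC][14-21 ALLOC][22-27 FREE]
Op 4: c = malloc(8) -> c = NULL; heap: [0-13 ALLOC][14-21 ALLOC][22-27 FREE]
Op 5: free(a) -> (freed a); heap: [0-13 FREE][14-21 ALLOC][22-27 FREE]
Op 6: b = realloc(b, 3) -> b = 14; heap: [0-13 FREE][14-16 ALLOC][17-27 FREE]
Op 7: d = malloc(6) -> d = 0; heap: [0-5 ALLOC][6-13 FREE][14-16 ALLOC][17-27 FREE]
Op 8: d = realloc(d, 8) -> d = 0; heap: [0-7 ALLOC][8-13 FREE][14-16 ALLOC][17-27 FREE]
free(d): d = 0 -> block [0-7 ALLOC]; mark free, coalesce with adjacent free neighbors -> [0-13 FREE][14-16 ALLOC][17-27 FREE]

Answer: [0-13 FREE][14-16 ALLOC][17-27 FREE]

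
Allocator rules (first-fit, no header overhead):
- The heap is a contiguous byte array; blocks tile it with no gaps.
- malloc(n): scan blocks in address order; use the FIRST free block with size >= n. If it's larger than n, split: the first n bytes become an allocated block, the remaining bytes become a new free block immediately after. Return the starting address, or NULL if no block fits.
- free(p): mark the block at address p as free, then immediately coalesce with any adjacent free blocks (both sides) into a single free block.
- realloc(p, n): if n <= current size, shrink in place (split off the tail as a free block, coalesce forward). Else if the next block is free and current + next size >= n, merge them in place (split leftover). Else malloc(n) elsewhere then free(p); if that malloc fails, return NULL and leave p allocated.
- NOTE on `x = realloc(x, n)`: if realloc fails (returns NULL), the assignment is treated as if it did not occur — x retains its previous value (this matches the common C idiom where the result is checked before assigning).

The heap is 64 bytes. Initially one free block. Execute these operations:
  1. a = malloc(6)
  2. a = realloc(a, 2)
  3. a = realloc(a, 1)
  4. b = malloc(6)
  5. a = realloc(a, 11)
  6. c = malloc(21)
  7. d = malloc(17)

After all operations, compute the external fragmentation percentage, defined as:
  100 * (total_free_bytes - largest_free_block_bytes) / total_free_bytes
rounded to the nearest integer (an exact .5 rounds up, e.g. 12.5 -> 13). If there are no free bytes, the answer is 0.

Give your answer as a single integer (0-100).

Answer: 11

Derivation:
Op 1: a = malloc(6) -> a = 0; heap: [0-5 ALLOC][6-63 FREE]
Op 2: a = realloc(a, 2) -> a = 0; heap: [0-1 ALLOC][2-63 FREE]
Op 3: a = realloc(a, 1) -> a = 0; heap: [0-0 ALLOC][1-63 FREE]
Op 4: b = malloc(6) -> b = 1; heap: [0-0 ALLOC][1-6 ALLOC][7-63 FREE]
Op 5: a = realloc(a, 11) -> a = 7; heap: [0-0 FREE][1-6 ALLOC][7-17 ALLOC][18-63 FREE]
Op 6: c = malloc(21) -> c = 18; heap: [0-0 FREE][1-6 ALLOC][7-17 ALLOC][18-38 ALLOC][39-63 FREE]
Op 7: d = malloc(17) -> d = 39; heap: [0-0 FREE][1-6 ALLOC][7-17 ALLOC][18-38 ALLOC][39-55 ALLOC][56-63 FREE]
Free blocks: [1 8] total_free=9 largest=8 -> 100*(9-8)/9 = 100/9 ≈ 11.111 -> rounds to 11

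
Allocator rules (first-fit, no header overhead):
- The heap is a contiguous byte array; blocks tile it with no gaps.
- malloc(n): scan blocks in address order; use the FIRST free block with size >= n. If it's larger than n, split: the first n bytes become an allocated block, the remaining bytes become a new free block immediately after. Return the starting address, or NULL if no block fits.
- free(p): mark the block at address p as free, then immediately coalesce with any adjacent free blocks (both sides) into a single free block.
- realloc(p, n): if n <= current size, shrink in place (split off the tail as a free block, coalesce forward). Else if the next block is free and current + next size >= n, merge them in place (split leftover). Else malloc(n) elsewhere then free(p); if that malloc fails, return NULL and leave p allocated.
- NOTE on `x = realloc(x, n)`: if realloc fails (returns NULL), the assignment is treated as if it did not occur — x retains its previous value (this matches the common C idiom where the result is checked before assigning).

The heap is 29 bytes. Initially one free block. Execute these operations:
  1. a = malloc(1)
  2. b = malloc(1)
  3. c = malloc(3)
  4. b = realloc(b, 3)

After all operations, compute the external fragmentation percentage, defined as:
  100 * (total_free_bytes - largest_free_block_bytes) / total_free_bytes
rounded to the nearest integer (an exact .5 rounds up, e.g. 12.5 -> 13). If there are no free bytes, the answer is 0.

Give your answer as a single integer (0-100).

Op 1: a = malloc(1) -> a = 0; heap: [0-0 ALLOC][1-28 FREE]
Op 2: b = malloc(1) -> b = 1; heap: [0-0 ALLOC][1-1 ALLOC][2-28 FREE]
Op 3: c = malloc(3) -> c = 2; heap: [0-0 ALLOC][1-1 ALLOC][2-4 ALLOC][5-28 FREE]
Op 4: b = realloc(b, 3) -> b = 5; heap: [0-0 ALLOC][1-1 FREE][2-4 ALLOC][5-7 ALLOC][8-28 FREE]
Free blocks: [1 21] total_free=22 largest=21 -> 100*(22-21)/22 = 100/22 ≈ 4.545 -> rounds to 5

Answer: 5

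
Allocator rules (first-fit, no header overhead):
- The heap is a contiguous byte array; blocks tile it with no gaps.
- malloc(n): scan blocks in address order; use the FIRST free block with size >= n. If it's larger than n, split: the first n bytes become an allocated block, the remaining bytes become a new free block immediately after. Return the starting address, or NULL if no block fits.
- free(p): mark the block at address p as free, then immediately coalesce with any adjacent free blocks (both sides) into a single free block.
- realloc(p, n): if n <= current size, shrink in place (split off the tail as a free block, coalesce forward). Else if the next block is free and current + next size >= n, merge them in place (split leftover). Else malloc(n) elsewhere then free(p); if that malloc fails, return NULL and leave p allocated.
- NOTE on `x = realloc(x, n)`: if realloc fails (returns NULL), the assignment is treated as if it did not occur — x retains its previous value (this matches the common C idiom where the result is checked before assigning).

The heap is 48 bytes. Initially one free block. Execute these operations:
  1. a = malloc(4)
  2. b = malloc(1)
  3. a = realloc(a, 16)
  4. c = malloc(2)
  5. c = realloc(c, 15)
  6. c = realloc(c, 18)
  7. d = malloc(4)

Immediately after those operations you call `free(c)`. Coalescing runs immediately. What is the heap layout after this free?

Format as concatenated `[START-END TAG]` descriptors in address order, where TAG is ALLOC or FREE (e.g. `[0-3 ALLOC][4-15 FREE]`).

Answer: [0-3 ALLOC][4-4 ALLOC][5-20 ALLOC][21-47 FREE]

Derivation:
Op 1: a = malloc(4) -> a = 0; heap: [0-3 ALLOC][4-47 FREE]
Op 2: b = malloc(1) -> b = 4; heap: [0-3 ALLOC][4-4 ALLOC][5-47 FREE]
Op 3: a = realloc(a, 16) -> a = 5; heap: [0-3 FREE][4-4 ALLOC][5-20 ALLOC][21-47 FREE]
Op 4: c = malloc(2) -> c = 0; heap: [0-1 ALLOC][2-3 FREE][4-4 ALLOC][5-20 ALLOC][21-47 FREE]
Op 5: c = realloc(c, 15) -> c = 21; heap: [0-3 FREE][4-4 ALLOC][5-20 ALLOC][21-35 ALLOC][36-47 FREE]
Op 6: c = realloc(c, 18) -> c = 21; heap: [0-3 FREE][4-4 ALLOC][5-20 ALLOC][21-38 ALLOC][39-47 FREE]
Op 7: d = malloc(4) -> d = 0; heap: [0-3 ALLOC][4-4 ALLOC][5-20 ALLOC][21-38 ALLOC][39-47 FREE]
free(c): c = 21 -> block [21-38 ALLOC]; mark free, coalesce with adjacent free neighbors -> [0-3 ALLOC][4-4 ALLOC][5-20 ALLOC][21-47 FREE]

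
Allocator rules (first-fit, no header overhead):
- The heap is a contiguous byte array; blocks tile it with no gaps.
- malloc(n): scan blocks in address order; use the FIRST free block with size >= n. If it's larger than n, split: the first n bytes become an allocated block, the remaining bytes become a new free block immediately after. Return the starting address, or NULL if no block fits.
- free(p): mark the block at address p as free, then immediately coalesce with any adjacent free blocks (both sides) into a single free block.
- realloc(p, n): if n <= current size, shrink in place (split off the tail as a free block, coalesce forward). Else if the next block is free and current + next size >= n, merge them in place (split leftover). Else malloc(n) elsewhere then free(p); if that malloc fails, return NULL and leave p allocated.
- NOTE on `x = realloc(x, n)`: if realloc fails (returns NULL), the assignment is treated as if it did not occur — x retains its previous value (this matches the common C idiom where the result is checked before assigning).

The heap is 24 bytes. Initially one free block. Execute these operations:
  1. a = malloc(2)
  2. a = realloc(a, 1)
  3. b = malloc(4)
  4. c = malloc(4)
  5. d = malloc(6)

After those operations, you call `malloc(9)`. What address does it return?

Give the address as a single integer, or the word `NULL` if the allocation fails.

Answer: 15

Derivation:
Op 1: a = malloc(2) -> a = 0; heap: [0-1 ALLOC][2-23 FREE]
Op 2: a = realloc(a, 1) -> a = 0; heap: [0-0 ALLOC][1-23 FREE]
Op 3: b = malloc(4) -> b = 1; heap: [0-0 ALLOC][1-4 ALLOC][5-23 FREE]
Op 4: c = malloc(4) -> c = 5; heap: [0-0 ALLOC][1-4 ALLOC][5-8 ALLOC][9-23 FREE]
Op 5: d = malloc(6) -> d = 9; heap: [0-0 ALLOC][1-4 ALLOC][5-8 ALLOC][9-14 ALLOC][15-23 FREE]
malloc(9): first-fit scan over [0-0 ALLOC][1-4 ALLOC][5-8 ALLOC][9-14 ALLOC][15-23 FREE] -> 15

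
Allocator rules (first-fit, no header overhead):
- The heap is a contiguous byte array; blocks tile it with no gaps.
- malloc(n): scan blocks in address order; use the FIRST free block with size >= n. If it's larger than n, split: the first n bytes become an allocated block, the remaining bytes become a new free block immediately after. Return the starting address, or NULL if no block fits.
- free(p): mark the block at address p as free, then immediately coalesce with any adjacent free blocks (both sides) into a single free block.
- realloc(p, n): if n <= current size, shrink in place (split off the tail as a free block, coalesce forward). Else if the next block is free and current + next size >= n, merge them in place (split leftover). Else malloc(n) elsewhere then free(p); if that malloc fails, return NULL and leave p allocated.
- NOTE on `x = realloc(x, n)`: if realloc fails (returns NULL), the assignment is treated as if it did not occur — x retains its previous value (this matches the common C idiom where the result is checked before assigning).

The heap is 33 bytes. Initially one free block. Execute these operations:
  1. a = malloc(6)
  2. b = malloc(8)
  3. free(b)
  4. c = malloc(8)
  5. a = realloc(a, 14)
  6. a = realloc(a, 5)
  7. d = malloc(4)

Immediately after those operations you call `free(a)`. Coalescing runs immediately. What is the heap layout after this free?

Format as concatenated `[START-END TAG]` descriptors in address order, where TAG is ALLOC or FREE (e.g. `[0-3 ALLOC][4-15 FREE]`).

Op 1: a = malloc(6) -> a = 0; heap: [0-5 ALLOC][6-32 FREE]
Op 2: b = malloc(8) -> b = 6; heap: [0-5 ALLOC][6-13 ALLOC][14-32 FREE]
Op 3: free(b) -> (freed b); heap: [0-5 ALLOC][6-32 FREE]
Op 4: c = malloc(8) -> c = 6; heap: [0-5 ALLOC][6-13 ALLOC][14-32 FREE]
Op 5: a = realloc(a, 14) -> a = 14; heap: [0-5 FREE][6-13 ALLOC][14-27 ALLOC][28-32 FREE]
Op 6: a = realloc(a, 5) -> a = 14; heap: [0-5 FREE][6-13 ALLOC][14-18 ALLOC][19-32 FREE]
Op 7: d = malloc(4) -> d = 0; heap: [0-3 ALLOC][4-5 FREE][6-13 ALLOC][14-18 ALLOC][19-32 FREE]
free(a): a = 14 -> block [14-18 ALLOC]; mark free, coalesce with adjacent free neighbors -> [0-3 ALLOC][4-5 FREE][6-13 ALLOC][14-32 FREE]

Answer: [0-3 ALLOC][4-5 FREE][6-13 ALLOC][14-32 FREE]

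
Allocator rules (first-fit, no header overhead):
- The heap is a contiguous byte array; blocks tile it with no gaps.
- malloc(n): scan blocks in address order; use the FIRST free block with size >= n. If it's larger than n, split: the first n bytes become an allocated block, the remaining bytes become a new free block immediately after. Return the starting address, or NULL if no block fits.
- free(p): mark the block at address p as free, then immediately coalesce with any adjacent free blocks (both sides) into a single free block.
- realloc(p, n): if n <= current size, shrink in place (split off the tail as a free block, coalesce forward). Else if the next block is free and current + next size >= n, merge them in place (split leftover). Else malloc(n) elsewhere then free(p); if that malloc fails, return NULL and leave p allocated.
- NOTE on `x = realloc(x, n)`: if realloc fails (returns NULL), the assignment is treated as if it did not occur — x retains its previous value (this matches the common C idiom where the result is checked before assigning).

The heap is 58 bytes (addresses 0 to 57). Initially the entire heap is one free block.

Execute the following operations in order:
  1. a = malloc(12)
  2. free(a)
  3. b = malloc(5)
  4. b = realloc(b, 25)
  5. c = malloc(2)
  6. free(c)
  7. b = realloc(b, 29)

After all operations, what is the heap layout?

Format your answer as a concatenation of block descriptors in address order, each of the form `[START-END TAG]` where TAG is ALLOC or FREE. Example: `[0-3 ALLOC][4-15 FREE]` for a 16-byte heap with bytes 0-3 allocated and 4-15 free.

Answer: [0-28 ALLOC][29-57 FREE]

Derivation:
Op 1: a = malloc(12) -> a = 0; heap: [0-11 ALLOC][12-57 FREE]
Op 2: free(a) -> (freed a); heap: [0-57 FREE]
Op 3: b = malloc(5) -> b = 0; heap: [0-4 ALLOC][5-57 FREE]
Op 4: b = realloc(b, 25) -> b = 0; heap: [0-24 ALLOC][25-57 FREE]
Op 5: c = malloc(2) -> c = 25; heap: [0-24 ALLOC][25-26 ALLOC][27-57 FREE]
Op 6: free(c) -> (freed c); heap: [0-24 ALLOC][25-57 FREE]
Op 7: b = realloc(b, 29) -> b = 0; heap: [0-28 ALLOC][29-57 FREE]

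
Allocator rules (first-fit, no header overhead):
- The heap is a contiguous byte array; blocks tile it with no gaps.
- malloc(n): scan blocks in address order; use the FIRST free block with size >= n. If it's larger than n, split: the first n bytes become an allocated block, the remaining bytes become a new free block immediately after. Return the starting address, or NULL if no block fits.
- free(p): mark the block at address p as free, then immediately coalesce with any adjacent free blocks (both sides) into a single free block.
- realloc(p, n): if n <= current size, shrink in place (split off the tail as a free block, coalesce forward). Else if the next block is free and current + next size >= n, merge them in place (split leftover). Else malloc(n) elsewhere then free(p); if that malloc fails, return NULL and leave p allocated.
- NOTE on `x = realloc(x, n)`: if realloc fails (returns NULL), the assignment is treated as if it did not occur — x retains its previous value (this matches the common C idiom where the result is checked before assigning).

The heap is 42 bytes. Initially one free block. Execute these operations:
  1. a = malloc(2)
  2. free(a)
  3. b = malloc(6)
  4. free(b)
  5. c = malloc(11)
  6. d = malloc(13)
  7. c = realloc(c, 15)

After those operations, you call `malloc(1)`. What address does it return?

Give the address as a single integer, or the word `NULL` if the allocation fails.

Op 1: a = malloc(2) -> a = 0; heap: [0-1 ALLOC][2-41 FREE]
Op 2: free(a) -> (freed a); heap: [0-41 FREE]
Op 3: b = malloc(6) -> b = 0; heap: [0-5 ALLOC][6-41 FREE]
Op 4: free(b) -> (freed b); heap: [0-41 FREE]
Op 5: c = malloc(11) -> c = 0; heap: [0-10 ALLOC][11-41 FREE]
Op 6: d = malloc(13) -> d = 11; heap: [0-10 ALLOC][11-23 ALLOC][24-41 FREE]
Op 7: c = realloc(c, 15) -> c = 24; heap: [0-10 FREE][11-23 ALLOC][24-38 ALLOC][39-41 FREE]
malloc(1): first-fit scan over [0-10 FREE][11-23 ALLOC][24-38 ALLOC][39-41 FREE] -> 0

Answer: 0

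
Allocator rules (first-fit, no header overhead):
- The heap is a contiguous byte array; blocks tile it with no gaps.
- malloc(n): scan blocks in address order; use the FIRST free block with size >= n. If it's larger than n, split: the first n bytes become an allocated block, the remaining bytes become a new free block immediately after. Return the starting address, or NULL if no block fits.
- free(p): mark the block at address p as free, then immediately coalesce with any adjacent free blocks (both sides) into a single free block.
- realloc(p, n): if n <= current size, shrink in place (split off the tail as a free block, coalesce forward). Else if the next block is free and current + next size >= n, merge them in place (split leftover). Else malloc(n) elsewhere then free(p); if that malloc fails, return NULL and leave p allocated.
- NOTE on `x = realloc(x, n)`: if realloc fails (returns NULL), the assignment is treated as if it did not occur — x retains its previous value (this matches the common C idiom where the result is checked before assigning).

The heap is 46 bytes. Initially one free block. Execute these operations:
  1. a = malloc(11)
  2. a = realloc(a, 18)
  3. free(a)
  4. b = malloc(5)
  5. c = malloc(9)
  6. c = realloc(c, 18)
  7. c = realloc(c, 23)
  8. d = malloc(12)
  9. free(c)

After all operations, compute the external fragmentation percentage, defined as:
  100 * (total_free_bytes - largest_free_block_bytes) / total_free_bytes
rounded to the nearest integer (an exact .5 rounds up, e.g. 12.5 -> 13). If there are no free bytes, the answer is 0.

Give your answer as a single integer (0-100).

Op 1: a = malloc(11) -> a = 0; heap: [0-10 ALLOC][11-45 FREE]
Op 2: a = realloc(a, 18) -> a = 0; heap: [0-17 ALLOC][18-45 FREE]
Op 3: free(a) -> (freed a); heap: [0-45 FREE]
Op 4: b = malloc(5) -> b = 0; heap: [0-4 ALLOC][5-45 FREE]
Op 5: c = malloc(9) -> c = 5; heap: [0-4 ALLOC][5-13 ALLOC][14-45 FREE]
Op 6: c = realloc(c, 18) -> c = 5; heap: [0-4 ALLOC][5-22 ALLOC][23-45 FREE]
Op 7: c = realloc(c, 23) -> c = 5; heap: [0-4 ALLOC][5-27 ALLOC][28-45 FREE]
Op 8: d = malloc(12) -> d = 28; heap: [0-4 ALLOC][5-27 ALLOC][28-39 ALLOC][40-45 FREE]
Op 9: free(c) -> (freed c); heap: [0-4 ALLOC][5-27 FREE][28-39 ALLOC][40-45 FREE]
Free blocks: [23 6] total_free=29 largest=23 -> 100*(29-23)/29 = 600/29 ≈ 20.690 -> rounds to 21

Answer: 21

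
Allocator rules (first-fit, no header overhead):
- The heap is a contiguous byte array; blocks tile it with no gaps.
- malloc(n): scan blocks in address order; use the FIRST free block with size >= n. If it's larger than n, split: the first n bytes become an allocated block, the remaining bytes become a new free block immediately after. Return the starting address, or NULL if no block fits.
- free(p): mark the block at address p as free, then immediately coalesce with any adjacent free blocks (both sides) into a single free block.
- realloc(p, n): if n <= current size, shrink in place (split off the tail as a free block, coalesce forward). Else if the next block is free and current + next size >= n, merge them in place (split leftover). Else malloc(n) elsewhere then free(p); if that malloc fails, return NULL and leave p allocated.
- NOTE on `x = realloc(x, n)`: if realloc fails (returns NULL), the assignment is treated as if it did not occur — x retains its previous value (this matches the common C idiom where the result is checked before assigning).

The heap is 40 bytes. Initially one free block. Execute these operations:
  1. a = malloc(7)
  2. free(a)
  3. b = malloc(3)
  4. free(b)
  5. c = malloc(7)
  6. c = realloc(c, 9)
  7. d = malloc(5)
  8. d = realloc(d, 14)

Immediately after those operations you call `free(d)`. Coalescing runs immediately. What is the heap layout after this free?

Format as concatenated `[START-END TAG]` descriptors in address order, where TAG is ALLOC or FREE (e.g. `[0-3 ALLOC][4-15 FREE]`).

Op 1: a = malloc(7) -> a = 0; heap: [0-6 ALLOC][7-39 FREE]
Op 2: free(a) -> (freed a); heap: [0-39 FREE]
Op 3: b = malloc(3) -> b = 0; heap: [0-2 ALLOC][3-39 FREE]
Op 4: free(b) -> (freed b); heap: [0-39 FREE]
Op 5: c = malloc(7) -> c = 0; heap: [0-6 ALLOC][7-39 FREE]
Op 6: c = realloc(c, 9) -> c = 0; heap: [0-8 ALLOC][9-39 FREE]
Op 7: d = malloc(5) -> d = 9; heap: [0-8 ALLOC][9-13 ALLOC][14-39 FREE]
Op 8: d = realloc(d, 14) -> d = 9; heap: [0-8 ALLOC][9-22 ALLOC][23-39 FREE]
free(d): d = 9 -> block [9-22 ALLOC]; mark free, coalesce with adjacent free neighbors -> [0-8 ALLOC][9-39 FREE]

Answer: [0-8 ALLOC][9-39 FREE]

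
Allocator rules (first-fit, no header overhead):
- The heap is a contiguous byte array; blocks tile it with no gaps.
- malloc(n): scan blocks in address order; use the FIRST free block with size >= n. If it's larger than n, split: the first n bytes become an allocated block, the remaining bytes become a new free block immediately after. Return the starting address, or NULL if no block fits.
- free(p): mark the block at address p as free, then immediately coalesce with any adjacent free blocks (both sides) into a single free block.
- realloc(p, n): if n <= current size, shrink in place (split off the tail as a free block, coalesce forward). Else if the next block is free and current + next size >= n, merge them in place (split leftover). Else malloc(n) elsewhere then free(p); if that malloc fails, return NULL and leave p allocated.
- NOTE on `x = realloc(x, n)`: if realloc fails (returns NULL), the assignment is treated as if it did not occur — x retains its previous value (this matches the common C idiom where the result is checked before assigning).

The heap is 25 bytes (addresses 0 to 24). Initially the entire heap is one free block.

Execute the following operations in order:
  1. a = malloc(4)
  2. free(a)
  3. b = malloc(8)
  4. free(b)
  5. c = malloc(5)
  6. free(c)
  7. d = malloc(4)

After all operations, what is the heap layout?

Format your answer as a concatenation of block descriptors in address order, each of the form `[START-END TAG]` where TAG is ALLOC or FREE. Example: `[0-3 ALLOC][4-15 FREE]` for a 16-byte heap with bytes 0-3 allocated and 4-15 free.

Op 1: a = malloc(4) -> a = 0; heap: [0-3 ALLOC][4-24 FREE]
Op 2: free(a) -> (freed a); heap: [0-24 FREE]
Op 3: b = malloc(8) -> b = 0; heap: [0-7 ALLOC][8-24 FREE]
Op 4: free(b) -> (freed b); heap: [0-24 FREE]
Op 5: c = malloc(5) -> c = 0; heap: [0-4 ALLOC][5-24 FREE]
Op 6: free(c) -> (freed c); heap: [0-24 FREE]
Op 7: d = malloc(4) -> d = 0; heap: [0-3 ALLOC][4-24 FREE]

Answer: [0-3 ALLOC][4-24 FREE]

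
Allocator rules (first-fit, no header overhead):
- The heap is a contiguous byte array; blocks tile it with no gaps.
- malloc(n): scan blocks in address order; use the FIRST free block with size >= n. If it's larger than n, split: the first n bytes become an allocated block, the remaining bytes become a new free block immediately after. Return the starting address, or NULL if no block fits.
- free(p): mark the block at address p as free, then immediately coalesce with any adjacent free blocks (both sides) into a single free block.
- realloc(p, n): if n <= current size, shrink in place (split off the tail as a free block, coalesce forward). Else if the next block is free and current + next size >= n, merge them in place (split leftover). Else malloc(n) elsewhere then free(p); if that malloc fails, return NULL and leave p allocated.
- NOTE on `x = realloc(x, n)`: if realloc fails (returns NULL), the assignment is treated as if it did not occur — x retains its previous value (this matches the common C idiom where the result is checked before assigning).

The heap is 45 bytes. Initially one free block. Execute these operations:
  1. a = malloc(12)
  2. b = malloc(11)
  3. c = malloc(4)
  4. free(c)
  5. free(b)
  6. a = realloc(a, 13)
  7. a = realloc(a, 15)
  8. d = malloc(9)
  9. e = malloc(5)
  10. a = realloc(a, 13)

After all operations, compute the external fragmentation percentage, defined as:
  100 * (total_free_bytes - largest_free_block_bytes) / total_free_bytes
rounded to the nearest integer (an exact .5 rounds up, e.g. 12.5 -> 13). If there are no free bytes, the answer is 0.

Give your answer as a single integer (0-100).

Answer: 11

Derivation:
Op 1: a = malloc(12) -> a = 0; heap: [0-11 ALLOC][12-44 FREE]
Op 2: b = malloc(11) -> b = 12; heap: [0-11 ALLOC][12-22 ALLOC][23-44 FREE]
Op 3: c = malloc(4) -> c = 23; heap: [0-11 ALLOC][12-22 ALLOC][23-26 ALLOC][27-44 FREE]
Op 4: free(c) -> (freed c); heap: [0-11 ALLOC][12-22 ALLOC][23-44 FREE]
Op 5: free(b) -> (freed b); heap: [0-11 ALLOC][12-44 FREE]
Op 6: a = realloc(a, 13) -> a = 0; heap: [0-12 ALLOC][13-44 FREE]
Op 7: a = realloc(a, 15) -> a = 0; heap: [0-14 ALLOC][15-44 FREE]
Op 8: d = malloc(9) -> d = 15; heap: [0-14 ALLOC][15-23 ALLOC][24-44 FREE]
Op 9: e = malloc(5) -> e = 24; heap: [0-14 ALLOC][15-23 ALLOC][24-28 ALLOC][29-44 FREE]
Op 10: a = realloc(a, 13) -> a = 0; heap: [0-12 ALLOC][13-14 FREE][15-23 ALLOC][24-28 ALLOC][29-44 FREE]
Free blocks: [2 16] total_free=18 largest=16 -> 100*(18-16)/18 = 200/18 ≈ 11.111 -> rounds to 11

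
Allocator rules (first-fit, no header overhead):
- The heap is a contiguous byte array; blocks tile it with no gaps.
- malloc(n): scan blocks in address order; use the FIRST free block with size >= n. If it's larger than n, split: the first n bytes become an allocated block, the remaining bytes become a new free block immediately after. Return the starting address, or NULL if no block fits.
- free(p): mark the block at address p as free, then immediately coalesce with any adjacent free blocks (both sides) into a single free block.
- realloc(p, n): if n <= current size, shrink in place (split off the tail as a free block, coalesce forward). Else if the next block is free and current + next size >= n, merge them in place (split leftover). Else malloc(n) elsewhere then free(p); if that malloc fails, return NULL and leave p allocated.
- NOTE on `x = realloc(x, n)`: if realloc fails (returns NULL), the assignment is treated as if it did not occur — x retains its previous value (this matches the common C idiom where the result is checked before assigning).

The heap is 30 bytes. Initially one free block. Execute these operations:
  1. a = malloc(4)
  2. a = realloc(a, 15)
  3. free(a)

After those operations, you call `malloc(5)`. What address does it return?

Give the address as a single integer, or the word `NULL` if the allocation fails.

Op 1: a = malloc(4) -> a = 0; heap: [0-3 ALLOC][4-29 FREE]
Op 2: a = realloc(a, 15) -> a = 0; heap: [0-14 ALLOC][15-29 FREE]
Op 3: free(a) -> (freed a); heap: [0-29 FREE]
malloc(5): first-fit scan over [0-29 FREE] -> 0

Answer: 0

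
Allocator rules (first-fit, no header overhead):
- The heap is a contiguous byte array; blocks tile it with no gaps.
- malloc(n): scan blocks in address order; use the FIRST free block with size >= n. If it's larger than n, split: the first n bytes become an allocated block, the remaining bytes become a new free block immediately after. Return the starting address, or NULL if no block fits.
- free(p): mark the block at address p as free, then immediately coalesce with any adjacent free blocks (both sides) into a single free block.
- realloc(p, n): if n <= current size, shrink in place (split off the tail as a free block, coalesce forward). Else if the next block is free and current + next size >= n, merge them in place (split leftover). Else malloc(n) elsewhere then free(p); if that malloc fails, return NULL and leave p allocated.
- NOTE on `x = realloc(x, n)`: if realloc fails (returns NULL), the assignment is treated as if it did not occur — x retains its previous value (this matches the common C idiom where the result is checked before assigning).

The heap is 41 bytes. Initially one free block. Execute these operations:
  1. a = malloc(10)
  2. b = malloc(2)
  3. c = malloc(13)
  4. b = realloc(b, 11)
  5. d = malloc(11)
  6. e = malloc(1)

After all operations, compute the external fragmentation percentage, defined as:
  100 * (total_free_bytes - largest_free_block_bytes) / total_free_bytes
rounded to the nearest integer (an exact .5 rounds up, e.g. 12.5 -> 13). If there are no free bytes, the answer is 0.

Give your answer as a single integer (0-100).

Answer: 17

Derivation:
Op 1: a = malloc(10) -> a = 0; heap: [0-9 ALLOC][10-40 FREE]
Op 2: b = malloc(2) -> b = 10; heap: [0-9 ALLOC][10-11 ALLOC][12-40 FREE]
Op 3: c = malloc(13) -> c = 12; heap: [0-9 ALLOC][10-11 ALLOC][12-24 ALLOC][25-40 FREE]
Op 4: b = realloc(b, 11) -> b = 25; heap: [0-9 ALLOC][10-11 FREE][12-24 ALLOC][25-35 ALLOC][36-40 FREE]
Op 5: d = malloc(11) -> d = NULL; heap: [0-9 ALLOC][10-11 FREE][12-24 ALLOC][25-35 ALLOC][36-40 FREE]
Op 6: e = malloc(1) -> e = 10; heap: [0-9 ALLOC][10-10 ALLOC][11-11 FREE][12-24 ALLOC][25-35 ALLOC][36-40 FREE]
Free blocks: [1 5] total_free=6 largest=5 -> 100*(6-5)/6 = 100/6 ≈ 16.667 -> rounds to 17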